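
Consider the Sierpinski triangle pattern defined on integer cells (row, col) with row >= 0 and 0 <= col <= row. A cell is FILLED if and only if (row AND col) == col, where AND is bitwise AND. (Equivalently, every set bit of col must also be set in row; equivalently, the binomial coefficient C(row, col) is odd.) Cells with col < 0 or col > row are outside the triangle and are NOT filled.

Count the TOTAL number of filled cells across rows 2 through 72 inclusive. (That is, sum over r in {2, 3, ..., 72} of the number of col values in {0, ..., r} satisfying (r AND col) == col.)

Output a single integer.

Answer: 784

Derivation:
r2=10 pc1: +2 =2
r3=11 pc2: +4 =6
r4=100 pc1: +2 =8
r5=101 pc2: +4 =12
r6=110 pc2: +4 =16
r7=111 pc3: +8 =24
r8=1000 pc1: +2 =26
r9=1001 pc2: +4 =30
r10=1010 pc2: +4 =34
r11=1011 pc3: +8 =42
r12=1100 pc2: +4 =46
r13=1101 pc3: +8 =54
r14=1110 pc3: +8 =62
r15=1111 pc4: +16 =78
r16=10000 pc1: +2 =80
r17=10001 pc2: +4 =84
r18=10010 pc2: +4 =88
r19=10011 pc3: +8 =96
r20=10100 pc2: +4 =100
r21=10101 pc3: +8 =108
r22=10110 pc3: +8 =116
r23=10111 pc4: +16 =132
r24=11000 pc2: +4 =136
r25=11001 pc3: +8 =144
r26=11010 pc3: +8 =152
r27=11011 pc4: +16 =168
r28=11100 pc3: +8 =176
r29=11101 pc4: +16 =192
r30=11110 pc4: +16 =208
r31=11111 pc5: +32 =240
r32=100000 pc1: +2 =242
r33=100001 pc2: +4 =246
r34=100010 pc2: +4 =250
r35=100011 pc3: +8 =258
r36=100100 pc2: +4 =262
r37=100101 pc3: +8 =270
r38=100110 pc3: +8 =278
r39=100111 pc4: +16 =294
r40=101000 pc2: +4 =298
r41=101001 pc3: +8 =306
r42=101010 pc3: +8 =314
r43=101011 pc4: +16 =330
r44=101100 pc3: +8 =338
r45=101101 pc4: +16 =354
r46=101110 pc4: +16 =370
r47=101111 pc5: +32 =402
r48=110000 pc2: +4 =406
r49=110001 pc3: +8 =414
r50=110010 pc3: +8 =422
r51=110011 pc4: +16 =438
r52=110100 pc3: +8 =446
r53=110101 pc4: +16 =462
r54=110110 pc4: +16 =478
r55=110111 pc5: +32 =510
r56=111000 pc3: +8 =518
r57=111001 pc4: +16 =534
r58=111010 pc4: +16 =550
r59=111011 pc5: +32 =582
r60=111100 pc4: +16 =598
r61=111101 pc5: +32 =630
r62=111110 pc5: +32 =662
r63=111111 pc6: +64 =726
r64=1000000 pc1: +2 =728
r65=1000001 pc2: +4 =732
r66=1000010 pc2: +4 =736
r67=1000011 pc3: +8 =744
r68=1000100 pc2: +4 =748
r69=1000101 pc3: +8 =756
r70=1000110 pc3: +8 =764
r71=1000111 pc4: +16 =780
r72=1001000 pc2: +4 =784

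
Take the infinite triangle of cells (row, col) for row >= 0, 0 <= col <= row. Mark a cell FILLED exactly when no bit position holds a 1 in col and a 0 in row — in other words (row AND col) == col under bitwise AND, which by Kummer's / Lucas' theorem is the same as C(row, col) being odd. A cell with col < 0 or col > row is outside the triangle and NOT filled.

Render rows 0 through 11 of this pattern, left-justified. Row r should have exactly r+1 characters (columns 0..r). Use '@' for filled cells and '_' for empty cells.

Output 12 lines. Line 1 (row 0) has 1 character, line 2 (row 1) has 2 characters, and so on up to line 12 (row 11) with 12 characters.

Answer: @
@@
@_@
@@@@
@___@
@@__@@
@_@_@_@
@@@@@@@@
@_______@
@@______@@
@_@_____@_@
@@@@____@@@@

Derivation:
r0=0: @
r1=1: @@
r2=10: @_@
r3=11: @@@@
r4=100: @___@
r5=101: @@__@@
r6=110: @_@_@_@
r7=111: @@@@@@@@
r8=1000: @_______@
r9=1001: @@______@@
r10=1010: @_@_____@_@
r11=1011: @@@@____@@@@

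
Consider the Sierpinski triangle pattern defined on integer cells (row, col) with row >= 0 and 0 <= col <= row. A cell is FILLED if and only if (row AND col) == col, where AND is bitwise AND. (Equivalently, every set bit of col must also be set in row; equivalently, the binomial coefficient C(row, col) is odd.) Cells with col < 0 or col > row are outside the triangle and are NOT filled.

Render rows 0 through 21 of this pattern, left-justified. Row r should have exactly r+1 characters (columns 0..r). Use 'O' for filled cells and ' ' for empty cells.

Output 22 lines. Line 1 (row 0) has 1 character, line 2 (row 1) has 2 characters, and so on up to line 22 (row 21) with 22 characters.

r0=0: O
r1=1: OO
r2=10: O O
r3=11: OOOO
r4=100: O   O
r5=101: OO  OO
r6=110: O O O O
r7=111: OOOOOOOO
r8=1000: O       O
r9=1001: OO      OO
r10=1010: O O     O O
r11=1011: OOOO    OOOO
r12=1100: O   O   O   O
r13=1101: OO  OO  OO  OO
r14=1110: O O O O O O O O
r15=1111: OOOOOOOOOOOOOOOO
r16=10000: O               O
r17=10001: OO              OO
r18=10010: O O             O O
r19=10011: OOOO            OOOO
r20=10100: O   O           O   O
r21=10101: OO  OO          OO  OO

Answer: O
OO
O O
OOOO
O   O
OO  OO
O O O O
OOOOOOOO
O       O
OO      OO
O O     O O
OOOO    OOOO
O   O   O   O
OO  OO  OO  OO
O O O O O O O O
OOOOOOOOOOOOOOOO
O               O
OO              OO
O O             O O
OOOO            OOOO
O   O           O   O
OO  OO          OO  OO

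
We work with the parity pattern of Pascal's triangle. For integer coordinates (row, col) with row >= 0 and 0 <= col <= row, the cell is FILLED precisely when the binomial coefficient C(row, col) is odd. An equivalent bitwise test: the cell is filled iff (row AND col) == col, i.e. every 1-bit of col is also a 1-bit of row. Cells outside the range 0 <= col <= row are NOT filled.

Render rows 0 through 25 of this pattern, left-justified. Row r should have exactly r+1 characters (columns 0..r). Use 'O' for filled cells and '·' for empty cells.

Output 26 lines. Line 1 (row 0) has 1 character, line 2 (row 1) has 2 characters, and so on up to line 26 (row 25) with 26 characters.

r0=0: O
r1=1: OO
r2=10: O·O
r3=11: OOOO
r4=100: O···O
r5=101: OO··OO
r6=110: O·O·O·O
r7=111: OOOOOOOO
r8=1000: O·······O
r9=1001: OO······OO
r10=1010: O·O·····O·O
r11=1011: OOOO····OOOO
r12=1100: O···O···O···O
r13=1101: OO··OO··OO··OO
r14=1110: O·O·O·O·O·O·O·O
r15=1111: OOOOOOOOOOOOOOOO
r16=10000: O···············O
r17=10001: OO··············OO
r18=10010: O·O·············O·O
r19=10011: OOOO············OOOO
r20=10100: O···O···········O···O
r21=10101: OO··OO··········OO··OO
r22=10110: O·O·O·O·········O·O·O·O
r23=10111: OOOOOOOO········OOOOOOOO
r24=11000: O·······O·······O·······O
r25=11001: OO······OO······OO······OO

Answer: O
OO
O·O
OOOO
O···O
OO··OO
O·O·O·O
OOOOOOOO
O·······O
OO······OO
O·O·····O·O
OOOO····OOOO
O···O···O···O
OO··OO··OO··OO
O·O·O·O·O·O·O·O
OOOOOOOOOOOOOOOO
O···············O
OO··············OO
O·O·············O·O
OOOO············OOOO
O···O···········O···O
OO··OO··········OO··OO
O·O·O·O·········O·O·O·O
OOOOOOOO········OOOOOOOO
O·······O·······O·······O
OO······OO······OO······OO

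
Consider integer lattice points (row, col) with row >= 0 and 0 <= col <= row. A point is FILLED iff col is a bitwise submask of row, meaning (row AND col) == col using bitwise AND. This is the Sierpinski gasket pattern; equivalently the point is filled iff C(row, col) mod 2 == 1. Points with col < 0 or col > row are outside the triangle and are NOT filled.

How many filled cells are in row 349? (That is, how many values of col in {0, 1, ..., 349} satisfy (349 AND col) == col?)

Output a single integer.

Answer: 64

Derivation:
349 in binary = 101011101
popcount(349) = number of 1-bits in 101011101 = 6
A col c satisfies (349 AND c) == c iff every set bit of c is also set in 349; each of the 6 set bits of 349 can independently be on or off in c.
count = 2^6 = 64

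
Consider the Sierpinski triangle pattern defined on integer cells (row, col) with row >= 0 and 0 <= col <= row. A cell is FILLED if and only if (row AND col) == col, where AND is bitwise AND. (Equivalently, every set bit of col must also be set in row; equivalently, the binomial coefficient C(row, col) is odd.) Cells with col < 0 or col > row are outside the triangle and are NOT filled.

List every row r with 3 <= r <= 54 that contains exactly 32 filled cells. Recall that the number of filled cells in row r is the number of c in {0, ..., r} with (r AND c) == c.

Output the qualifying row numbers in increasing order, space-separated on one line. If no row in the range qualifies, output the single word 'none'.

Row r has 2^popcount(r) filled cells, so we need popcount(r) = log2(32) = 5.
Scan r = 3..54 and keep those with exactly 5 one-bits:
r=3=11 popcount=2 -> skip
r=4=100 popcount=1 -> skip
r=5=101 popcount=2 -> skip
r=6=110 popcount=2 -> skip
r=7=111 popcount=3 -> skip
r=8=1000 popcount=1 -> skip
r=9=1001 popcount=2 -> skip
r=10=1010 popcount=2 -> skip
r=11=1011 popcount=3 -> skip
r=12=1100 popcount=2 -> skip
r=13=1101 popcount=3 -> skip
r=14=1110 popcount=3 -> skip
r=15=1111 popcount=4 -> skip
r=16=10000 popcount=1 -> skip
r=17=10001 popcount=2 -> skip
r=18=10010 popcount=2 -> skip
r=19=10011 popcount=3 -> skip
r=20=10100 popcount=2 -> skip
r=21=10101 popcount=3 -> skip
r=22=10110 popcount=3 -> skip
r=23=10111 popcount=4 -> skip
r=24=11000 popcount=2 -> skip
r=25=11001 popcount=3 -> skip
r=26=11010 popcount=3 -> skip
r=27=11011 popcount=4 -> skip
r=28=11100 popcount=3 -> skip
r=29=11101 popcount=4 -> skip
r=30=11110 popcount=4 -> skip
r=31=11111 popcount=5 -> KEEP
r=32=100000 popcount=1 -> skip
r=33=100001 popcount=2 -> skip
r=34=100010 popcount=2 -> skip
r=35=100011 popcount=3 -> skip
r=36=100100 popcount=2 -> skip
r=37=100101 popcount=3 -> skip
r=38=100110 popcount=3 -> skip
r=39=100111 popcount=4 -> skip
r=40=101000 popcount=2 -> skip
r=41=101001 popcount=3 -> skip
r=42=101010 popcount=3 -> skip
r=43=101011 popcount=4 -> skip
r=44=101100 popcount=3 -> skip
r=45=101101 popcount=4 -> skip
r=46=101110 popcount=4 -> skip
r=47=101111 popcount=5 -> KEEP
r=48=110000 popcount=2 -> skip
r=49=110001 popcount=3 -> skip
r=50=110010 popcount=3 -> skip
r=51=110011 popcount=4 -> skip
r=52=110100 popcount=3 -> skip
r=53=110101 popcount=4 -> skip
r=54=110110 popcount=4 -> skip
Kept rows: 31 47

Answer: 31 47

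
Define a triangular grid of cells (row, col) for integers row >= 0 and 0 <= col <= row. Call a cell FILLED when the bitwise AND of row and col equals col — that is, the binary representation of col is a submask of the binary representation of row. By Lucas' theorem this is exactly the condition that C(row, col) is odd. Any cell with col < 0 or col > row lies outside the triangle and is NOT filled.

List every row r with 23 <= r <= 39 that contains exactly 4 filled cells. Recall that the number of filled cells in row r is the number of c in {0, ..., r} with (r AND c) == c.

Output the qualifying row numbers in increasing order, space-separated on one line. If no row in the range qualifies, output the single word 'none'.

Row r has 2^popcount(r) filled cells, so we need popcount(r) = log2(4) = 2.
Scan r = 23..39 and keep those with exactly 2 one-bits:
r=23=10111 popcount=4 -> skip
r=24=11000 popcount=2 -> KEEP
r=25=11001 popcount=3 -> skip
r=26=11010 popcount=3 -> skip
r=27=11011 popcount=4 -> skip
r=28=11100 popcount=3 -> skip
r=29=11101 popcount=4 -> skip
r=30=11110 popcount=4 -> skip
r=31=11111 popcount=5 -> skip
r=32=100000 popcount=1 -> skip
r=33=100001 popcount=2 -> KEEP
r=34=100010 popcount=2 -> KEEP
r=35=100011 popcount=3 -> skip
r=36=100100 popcount=2 -> KEEP
r=37=100101 popcount=3 -> skip
r=38=100110 popcount=3 -> skip
r=39=100111 popcount=4 -> skip
Kept rows: 24 33 34 36

Answer: 24 33 34 36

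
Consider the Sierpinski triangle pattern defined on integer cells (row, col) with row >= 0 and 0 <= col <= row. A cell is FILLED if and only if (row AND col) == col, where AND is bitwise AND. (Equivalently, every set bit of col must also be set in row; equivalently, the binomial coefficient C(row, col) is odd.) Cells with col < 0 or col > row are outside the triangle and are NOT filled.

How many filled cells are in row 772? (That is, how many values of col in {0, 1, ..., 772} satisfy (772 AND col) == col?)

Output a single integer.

Answer: 8

Derivation:
772 in binary = 1100000100
popcount(772) = number of 1-bits in 1100000100 = 3
A col c satisfies (772 AND c) == c iff every set bit of c is also set in 772; each of the 3 set bits of 772 can independently be on or off in c.
count = 2^3 = 8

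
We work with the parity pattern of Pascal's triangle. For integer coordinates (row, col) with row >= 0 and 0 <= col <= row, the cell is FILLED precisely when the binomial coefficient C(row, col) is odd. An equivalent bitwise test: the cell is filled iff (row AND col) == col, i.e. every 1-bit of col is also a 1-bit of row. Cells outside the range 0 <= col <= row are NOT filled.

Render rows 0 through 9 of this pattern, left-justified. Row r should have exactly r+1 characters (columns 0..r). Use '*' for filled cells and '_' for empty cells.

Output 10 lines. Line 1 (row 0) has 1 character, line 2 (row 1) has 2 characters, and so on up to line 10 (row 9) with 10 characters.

r0=0: *
r1=1: **
r2=10: *_*
r3=11: ****
r4=100: *___*
r5=101: **__**
r6=110: *_*_*_*
r7=111: ********
r8=1000: *_______*
r9=1001: **______**

Answer: *
**
*_*
****
*___*
**__**
*_*_*_*
********
*_______*
**______**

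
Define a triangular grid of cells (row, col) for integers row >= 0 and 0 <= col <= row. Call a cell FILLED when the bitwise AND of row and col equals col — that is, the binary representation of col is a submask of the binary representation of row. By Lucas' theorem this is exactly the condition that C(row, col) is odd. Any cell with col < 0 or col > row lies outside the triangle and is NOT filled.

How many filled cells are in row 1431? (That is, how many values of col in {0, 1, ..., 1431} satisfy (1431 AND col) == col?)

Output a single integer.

Answer: 128

Derivation:
1431 in binary = 10110010111
popcount(1431) = number of 1-bits in 10110010111 = 7
A col c satisfies (1431 AND c) == c iff every set bit of c is also set in 1431; each of the 7 set bits of 1431 can independently be on or off in c.
count = 2^7 = 128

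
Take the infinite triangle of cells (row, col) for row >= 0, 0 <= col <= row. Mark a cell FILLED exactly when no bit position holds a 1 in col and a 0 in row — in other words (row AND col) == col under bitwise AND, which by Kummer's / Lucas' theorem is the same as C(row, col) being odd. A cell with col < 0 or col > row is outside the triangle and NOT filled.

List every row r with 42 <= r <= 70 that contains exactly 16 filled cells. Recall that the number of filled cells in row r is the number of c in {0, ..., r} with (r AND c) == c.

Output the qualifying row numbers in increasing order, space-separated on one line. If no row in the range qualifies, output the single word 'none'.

Row r has 2^popcount(r) filled cells, so we need popcount(r) = log2(16) = 4.
Scan r = 42..70 and keep those with exactly 4 one-bits:
r=42=101010 popcount=3 -> skip
r=43=101011 popcount=4 -> KEEP
r=44=101100 popcount=3 -> skip
r=45=101101 popcount=4 -> KEEP
r=46=101110 popcount=4 -> KEEP
r=47=101111 popcount=5 -> skip
r=48=110000 popcount=2 -> skip
r=49=110001 popcount=3 -> skip
r=50=110010 popcount=3 -> skip
r=51=110011 popcount=4 -> KEEP
r=52=110100 popcount=3 -> skip
r=53=110101 popcount=4 -> KEEP
r=54=110110 popcount=4 -> KEEP
r=55=110111 popcount=5 -> skip
r=56=111000 popcount=3 -> skip
r=57=111001 popcount=4 -> KEEP
r=58=111010 popcount=4 -> KEEP
r=59=111011 popcount=5 -> skip
r=60=111100 popcount=4 -> KEEP
r=61=111101 popcount=5 -> skip
r=62=111110 popcount=5 -> skip
r=63=111111 popcount=6 -> skip
r=64=1000000 popcount=1 -> skip
r=65=1000001 popcount=2 -> skip
r=66=1000010 popcount=2 -> skip
r=67=1000011 popcount=3 -> skip
r=68=1000100 popcount=2 -> skip
r=69=1000101 popcount=3 -> skip
r=70=1000110 popcount=3 -> skip
Kept rows: 43 45 46 51 53 54 57 58 60

Answer: 43 45 46 51 53 54 57 58 60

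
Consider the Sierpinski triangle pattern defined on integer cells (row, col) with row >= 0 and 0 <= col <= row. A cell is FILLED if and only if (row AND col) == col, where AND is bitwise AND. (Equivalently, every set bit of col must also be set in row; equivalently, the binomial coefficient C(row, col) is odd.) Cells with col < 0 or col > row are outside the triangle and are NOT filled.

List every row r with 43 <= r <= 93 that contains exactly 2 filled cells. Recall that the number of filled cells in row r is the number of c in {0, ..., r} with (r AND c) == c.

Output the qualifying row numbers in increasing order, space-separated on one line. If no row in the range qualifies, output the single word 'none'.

Row r has 2^popcount(r) filled cells, so we need popcount(r) = log2(2) = 1.
Scan r = 43..93 and keep those with exactly 1 one-bits:
r=43=101011 popcount=4 -> skip
r=44=101100 popcount=3 -> skip
r=45=101101 popcount=4 -> skip
r=46=101110 popcount=4 -> skip
r=47=101111 popcount=5 -> skip
r=48=110000 popcount=2 -> skip
r=49=110001 popcount=3 -> skip
r=50=110010 popcount=3 -> skip
r=51=110011 popcount=4 -> skip
r=52=110100 popcount=3 -> skip
r=53=110101 popcount=4 -> skip
r=54=110110 popcount=4 -> skip
r=55=110111 popcount=5 -> skip
r=56=111000 popcount=3 -> skip
r=57=111001 popcount=4 -> skip
r=58=111010 popcount=4 -> skip
r=59=111011 popcount=5 -> skip
r=60=111100 popcount=4 -> skip
r=61=111101 popcount=5 -> skip
r=62=111110 popcount=5 -> skip
r=63=111111 popcount=6 -> skip
r=64=1000000 popcount=1 -> KEEP
r=65=1000001 popcount=2 -> skip
r=66=1000010 popcount=2 -> skip
r=67=1000011 popcount=3 -> skip
r=68=1000100 popcount=2 -> skip
r=69=1000101 popcount=3 -> skip
r=70=1000110 popcount=3 -> skip
r=71=1000111 popcount=4 -> skip
r=72=1001000 popcount=2 -> skip
r=73=1001001 popcount=3 -> skip
r=74=1001010 popcount=3 -> skip
r=75=1001011 popcount=4 -> skip
r=76=1001100 popcount=3 -> skip
r=77=1001101 popcount=4 -> skip
r=78=1001110 popcount=4 -> skip
r=79=1001111 popcount=5 -> skip
r=80=1010000 popcount=2 -> skip
r=81=1010001 popcount=3 -> skip
r=82=1010010 popcount=3 -> skip
r=83=1010011 popcount=4 -> skip
r=84=1010100 popcount=3 -> skip
r=85=1010101 popcount=4 -> skip
r=86=1010110 popcount=4 -> skip
r=87=1010111 popcount=5 -> skip
r=88=1011000 popcount=3 -> skip
r=89=1011001 popcount=4 -> skip
r=90=1011010 popcount=4 -> skip
r=91=1011011 popcount=5 -> skip
r=92=1011100 popcount=4 -> skip
r=93=1011101 popcount=5 -> skip
Kept rows: 64

Answer: 64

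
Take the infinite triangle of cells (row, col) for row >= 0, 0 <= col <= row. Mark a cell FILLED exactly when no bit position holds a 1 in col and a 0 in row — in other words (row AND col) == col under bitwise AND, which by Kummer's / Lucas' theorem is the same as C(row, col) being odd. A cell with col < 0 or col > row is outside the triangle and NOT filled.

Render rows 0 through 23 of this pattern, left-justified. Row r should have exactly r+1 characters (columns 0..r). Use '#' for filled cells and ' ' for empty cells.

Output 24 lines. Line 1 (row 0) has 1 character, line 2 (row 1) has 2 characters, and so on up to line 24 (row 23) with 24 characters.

r0=0: #
r1=1: ##
r2=10: # #
r3=11: ####
r4=100: #   #
r5=101: ##  ##
r6=110: # # # #
r7=111: ########
r8=1000: #       #
r9=1001: ##      ##
r10=1010: # #     # #
r11=1011: ####    ####
r12=1100: #   #   #   #
r13=1101: ##  ##  ##  ##
r14=1110: # # # # # # # #
r15=1111: ################
r16=10000: #               #
r17=10001: ##              ##
r18=10010: # #             # #
r19=10011: ####            ####
r20=10100: #   #           #   #
r21=10101: ##  ##          ##  ##
r22=10110: # # # #         # # # #
r23=10111: ########        ########

Answer: #
##
# #
####
#   #
##  ##
# # # #
########
#       #
##      ##
# #     # #
####    ####
#   #   #   #
##  ##  ##  ##
# # # # # # # #
################
#               #
##              ##
# #             # #
####            ####
#   #           #   #
##  ##          ##  ##
# # # #         # # # #
########        ########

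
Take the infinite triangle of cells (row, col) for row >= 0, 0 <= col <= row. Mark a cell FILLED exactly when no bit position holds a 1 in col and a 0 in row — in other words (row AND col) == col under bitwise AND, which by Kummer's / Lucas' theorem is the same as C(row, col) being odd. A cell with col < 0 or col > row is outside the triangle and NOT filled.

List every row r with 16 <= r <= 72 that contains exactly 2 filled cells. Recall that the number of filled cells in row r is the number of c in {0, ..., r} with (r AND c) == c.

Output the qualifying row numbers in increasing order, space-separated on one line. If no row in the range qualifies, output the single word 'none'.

Answer: 16 32 64

Derivation:
Row r has 2^popcount(r) filled cells, so we need popcount(r) = log2(2) = 1.
Scan r = 16..72 and keep those with exactly 1 one-bits:
r=16=10000 popcount=1 -> KEEP
r=17=10001 popcount=2 -> skip
r=18=10010 popcount=2 -> skip
r=19=10011 popcount=3 -> skip
r=20=10100 popcount=2 -> skip
r=21=10101 popcount=3 -> skip
r=22=10110 popcount=3 -> skip
r=23=10111 popcount=4 -> skip
r=24=11000 popcount=2 -> skip
r=25=11001 popcount=3 -> skip
r=26=11010 popcount=3 -> skip
r=27=11011 popcount=4 -> skip
r=28=11100 popcount=3 -> skip
r=29=11101 popcount=4 -> skip
r=30=11110 popcount=4 -> skip
r=31=11111 popcount=5 -> skip
r=32=100000 popcount=1 -> KEEP
r=33=100001 popcount=2 -> skip
r=34=100010 popcount=2 -> skip
r=35=100011 popcount=3 -> skip
r=36=100100 popcount=2 -> skip
r=37=100101 popcount=3 -> skip
r=38=100110 popcount=3 -> skip
r=39=100111 popcount=4 -> skip
r=40=101000 popcount=2 -> skip
r=41=101001 popcount=3 -> skip
r=42=101010 popcount=3 -> skip
r=43=101011 popcount=4 -> skip
r=44=101100 popcount=3 -> skip
r=45=101101 popcount=4 -> skip
r=46=101110 popcount=4 -> skip
r=47=101111 popcount=5 -> skip
r=48=110000 popcount=2 -> skip
r=49=110001 popcount=3 -> skip
r=50=110010 popcount=3 -> skip
r=51=110011 popcount=4 -> skip
r=52=110100 popcount=3 -> skip
r=53=110101 popcount=4 -> skip
r=54=110110 popcount=4 -> skip
r=55=110111 popcount=5 -> skip
r=56=111000 popcount=3 -> skip
r=57=111001 popcount=4 -> skip
r=58=111010 popcount=4 -> skip
r=59=111011 popcount=5 -> skip
r=60=111100 popcount=4 -> skip
r=61=111101 popcount=5 -> skip
r=62=111110 popcount=5 -> skip
r=63=111111 popcount=6 -> skip
r=64=1000000 popcount=1 -> KEEP
r=65=1000001 popcount=2 -> skip
r=66=1000010 popcount=2 -> skip
r=67=1000011 popcount=3 -> skip
r=68=1000100 popcount=2 -> skip
r=69=1000101 popcount=3 -> skip
r=70=1000110 popcount=3 -> skip
r=71=1000111 popcount=4 -> skip
r=72=1001000 popcount=2 -> skip
Kept rows: 16 32 64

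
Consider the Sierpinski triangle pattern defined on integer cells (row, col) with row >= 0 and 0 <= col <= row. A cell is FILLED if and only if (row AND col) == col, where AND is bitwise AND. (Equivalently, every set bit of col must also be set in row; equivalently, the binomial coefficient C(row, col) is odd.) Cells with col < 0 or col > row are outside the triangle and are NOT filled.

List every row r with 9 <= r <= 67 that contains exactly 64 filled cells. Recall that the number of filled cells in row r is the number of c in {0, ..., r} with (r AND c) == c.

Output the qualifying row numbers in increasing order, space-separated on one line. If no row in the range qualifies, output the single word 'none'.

Answer: 63

Derivation:
Row r has 2^popcount(r) filled cells, so we need popcount(r) = log2(64) = 6.
Scan r = 9..67 and keep those with exactly 6 one-bits:
r=9=1001 popcount=2 -> skip
r=10=1010 popcount=2 -> skip
r=11=1011 popcount=3 -> skip
r=12=1100 popcount=2 -> skip
r=13=1101 popcount=3 -> skip
r=14=1110 popcount=3 -> skip
r=15=1111 popcount=4 -> skip
r=16=10000 popcount=1 -> skip
r=17=10001 popcount=2 -> skip
r=18=10010 popcount=2 -> skip
r=19=10011 popcount=3 -> skip
r=20=10100 popcount=2 -> skip
r=21=10101 popcount=3 -> skip
r=22=10110 popcount=3 -> skip
r=23=10111 popcount=4 -> skip
r=24=11000 popcount=2 -> skip
r=25=11001 popcount=3 -> skip
r=26=11010 popcount=3 -> skip
r=27=11011 popcount=4 -> skip
r=28=11100 popcount=3 -> skip
r=29=11101 popcount=4 -> skip
r=30=11110 popcount=4 -> skip
r=31=11111 popcount=5 -> skip
r=32=100000 popcount=1 -> skip
r=33=100001 popcount=2 -> skip
r=34=100010 popcount=2 -> skip
r=35=100011 popcount=3 -> skip
r=36=100100 popcount=2 -> skip
r=37=100101 popcount=3 -> skip
r=38=100110 popcount=3 -> skip
r=39=100111 popcount=4 -> skip
r=40=101000 popcount=2 -> skip
r=41=101001 popcount=3 -> skip
r=42=101010 popcount=3 -> skip
r=43=101011 popcount=4 -> skip
r=44=101100 popcount=3 -> skip
r=45=101101 popcount=4 -> skip
r=46=101110 popcount=4 -> skip
r=47=101111 popcount=5 -> skip
r=48=110000 popcount=2 -> skip
r=49=110001 popcount=3 -> skip
r=50=110010 popcount=3 -> skip
r=51=110011 popcount=4 -> skip
r=52=110100 popcount=3 -> skip
r=53=110101 popcount=4 -> skip
r=54=110110 popcount=4 -> skip
r=55=110111 popcount=5 -> skip
r=56=111000 popcount=3 -> skip
r=57=111001 popcount=4 -> skip
r=58=111010 popcount=4 -> skip
r=59=111011 popcount=5 -> skip
r=60=111100 popcount=4 -> skip
r=61=111101 popcount=5 -> skip
r=62=111110 popcount=5 -> skip
r=63=111111 popcount=6 -> KEEP
r=64=1000000 popcount=1 -> skip
r=65=1000001 popcount=2 -> skip
r=66=1000010 popcount=2 -> skip
r=67=1000011 popcount=3 -> skip
Kept rows: 63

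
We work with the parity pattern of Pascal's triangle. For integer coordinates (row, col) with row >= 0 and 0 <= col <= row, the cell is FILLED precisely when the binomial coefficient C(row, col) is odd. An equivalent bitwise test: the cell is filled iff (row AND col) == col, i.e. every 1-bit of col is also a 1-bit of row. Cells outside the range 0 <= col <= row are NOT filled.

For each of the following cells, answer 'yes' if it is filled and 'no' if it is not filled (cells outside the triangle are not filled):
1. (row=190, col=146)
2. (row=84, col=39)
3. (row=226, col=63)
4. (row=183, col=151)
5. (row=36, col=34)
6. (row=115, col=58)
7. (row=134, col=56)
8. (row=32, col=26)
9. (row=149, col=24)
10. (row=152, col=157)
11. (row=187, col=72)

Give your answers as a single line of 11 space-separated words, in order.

(190,146): row=0b10111110, col=0b10010010, row AND col = 0b10010010 = 146; 146 == 146 -> filled
(84,39): row=0b1010100, col=0b100111, row AND col = 0b100 = 4; 4 != 39 -> empty
(226,63): row=0b11100010, col=0b111111, row AND col = 0b100010 = 34; 34 != 63 -> empty
(183,151): row=0b10110111, col=0b10010111, row AND col = 0b10010111 = 151; 151 == 151 -> filled
(36,34): row=0b100100, col=0b100010, row AND col = 0b100000 = 32; 32 != 34 -> empty
(115,58): row=0b1110011, col=0b111010, row AND col = 0b110010 = 50; 50 != 58 -> empty
(134,56): row=0b10000110, col=0b111000, row AND col = 0b0 = 0; 0 != 56 -> empty
(32,26): row=0b100000, col=0b11010, row AND col = 0b0 = 0; 0 != 26 -> empty
(149,24): row=0b10010101, col=0b11000, row AND col = 0b10000 = 16; 16 != 24 -> empty
(152,157): col outside [0, 152] -> not filled
(187,72): row=0b10111011, col=0b1001000, row AND col = 0b1000 = 8; 8 != 72 -> empty

Answer: yes no no yes no no no no no no no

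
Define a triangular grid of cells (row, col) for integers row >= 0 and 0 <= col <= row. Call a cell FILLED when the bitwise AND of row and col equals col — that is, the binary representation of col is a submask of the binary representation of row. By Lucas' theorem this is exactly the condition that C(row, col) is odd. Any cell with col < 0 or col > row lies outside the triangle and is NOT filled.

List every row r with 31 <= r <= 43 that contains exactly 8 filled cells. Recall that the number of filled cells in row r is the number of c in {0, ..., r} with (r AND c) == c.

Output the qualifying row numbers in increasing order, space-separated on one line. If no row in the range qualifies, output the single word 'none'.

Answer: 35 37 38 41 42

Derivation:
Row r has 2^popcount(r) filled cells, so we need popcount(r) = log2(8) = 3.
Scan r = 31..43 and keep those with exactly 3 one-bits:
r=31=11111 popcount=5 -> skip
r=32=100000 popcount=1 -> skip
r=33=100001 popcount=2 -> skip
r=34=100010 popcount=2 -> skip
r=35=100011 popcount=3 -> KEEP
r=36=100100 popcount=2 -> skip
r=37=100101 popcount=3 -> KEEP
r=38=100110 popcount=3 -> KEEP
r=39=100111 popcount=4 -> skip
r=40=101000 popcount=2 -> skip
r=41=101001 popcount=3 -> KEEP
r=42=101010 popcount=3 -> KEEP
r=43=101011 popcount=4 -> skip
Kept rows: 35 37 38 41 42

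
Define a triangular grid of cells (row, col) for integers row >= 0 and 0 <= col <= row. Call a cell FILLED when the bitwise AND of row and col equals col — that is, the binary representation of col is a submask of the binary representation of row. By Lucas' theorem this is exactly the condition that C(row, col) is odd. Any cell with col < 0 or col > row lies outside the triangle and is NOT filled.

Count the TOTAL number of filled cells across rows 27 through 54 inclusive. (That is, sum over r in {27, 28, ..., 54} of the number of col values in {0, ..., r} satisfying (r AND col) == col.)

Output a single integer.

Answer: 326

Derivation:
r27=11011 pc4: +16 =16
r28=11100 pc3: +8 =24
r29=11101 pc4: +16 =40
r30=11110 pc4: +16 =56
r31=11111 pc5: +32 =88
r32=100000 pc1: +2 =90
r33=100001 pc2: +4 =94
r34=100010 pc2: +4 =98
r35=100011 pc3: +8 =106
r36=100100 pc2: +4 =110
r37=100101 pc3: +8 =118
r38=100110 pc3: +8 =126
r39=100111 pc4: +16 =142
r40=101000 pc2: +4 =146
r41=101001 pc3: +8 =154
r42=101010 pc3: +8 =162
r43=101011 pc4: +16 =178
r44=101100 pc3: +8 =186
r45=101101 pc4: +16 =202
r46=101110 pc4: +16 =218
r47=101111 pc5: +32 =250
r48=110000 pc2: +4 =254
r49=110001 pc3: +8 =262
r50=110010 pc3: +8 =270
r51=110011 pc4: +16 =286
r52=110100 pc3: +8 =294
r53=110101 pc4: +16 =310
r54=110110 pc4: +16 =326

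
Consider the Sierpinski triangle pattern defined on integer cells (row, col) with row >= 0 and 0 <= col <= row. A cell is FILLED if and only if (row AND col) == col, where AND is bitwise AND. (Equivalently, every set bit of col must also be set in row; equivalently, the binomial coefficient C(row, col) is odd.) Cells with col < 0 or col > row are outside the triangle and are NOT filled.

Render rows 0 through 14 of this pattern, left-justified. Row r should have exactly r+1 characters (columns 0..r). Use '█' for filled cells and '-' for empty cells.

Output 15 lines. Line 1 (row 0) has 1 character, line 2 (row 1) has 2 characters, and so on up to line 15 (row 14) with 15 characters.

r0=0: █
r1=1: ██
r2=10: █-█
r3=11: ████
r4=100: █---█
r5=101: ██--██
r6=110: █-█-█-█
r7=111: ████████
r8=1000: █-------█
r9=1001: ██------██
r10=1010: █-█-----█-█
r11=1011: ████----████
r12=1100: █---█---█---█
r13=1101: ██--██--██--██
r14=1110: █-█-█-█-█-█-█-█

Answer: █
██
█-█
████
█---█
██--██
█-█-█-█
████████
█-------█
██------██
█-█-----█-█
████----████
█---█---█---█
██--██--██--██
█-█-█-█-█-█-█-█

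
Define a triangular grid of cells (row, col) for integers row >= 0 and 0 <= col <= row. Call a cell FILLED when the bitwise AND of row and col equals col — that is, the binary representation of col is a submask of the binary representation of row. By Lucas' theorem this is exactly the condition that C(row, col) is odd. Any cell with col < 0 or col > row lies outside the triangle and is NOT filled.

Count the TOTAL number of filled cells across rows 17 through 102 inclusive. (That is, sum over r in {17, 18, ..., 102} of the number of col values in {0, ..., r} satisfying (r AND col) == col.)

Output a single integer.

Answer: 1208

Derivation:
r17=10001 pc2: +4 =4
r18=10010 pc2: +4 =8
r19=10011 pc3: +8 =16
r20=10100 pc2: +4 =20
r21=10101 pc3: +8 =28
r22=10110 pc3: +8 =36
r23=10111 pc4: +16 =52
r24=11000 pc2: +4 =56
r25=11001 pc3: +8 =64
r26=11010 pc3: +8 =72
r27=11011 pc4: +16 =88
r28=11100 pc3: +8 =96
r29=11101 pc4: +16 =112
r30=11110 pc4: +16 =128
r31=11111 pc5: +32 =160
r32=100000 pc1: +2 =162
r33=100001 pc2: +4 =166
r34=100010 pc2: +4 =170
r35=100011 pc3: +8 =178
r36=100100 pc2: +4 =182
r37=100101 pc3: +8 =190
r38=100110 pc3: +8 =198
r39=100111 pc4: +16 =214
r40=101000 pc2: +4 =218
r41=101001 pc3: +8 =226
r42=101010 pc3: +8 =234
r43=101011 pc4: +16 =250
r44=101100 pc3: +8 =258
r45=101101 pc4: +16 =274
r46=101110 pc4: +16 =290
r47=101111 pc5: +32 =322
r48=110000 pc2: +4 =326
r49=110001 pc3: +8 =334
r50=110010 pc3: +8 =342
r51=110011 pc4: +16 =358
r52=110100 pc3: +8 =366
r53=110101 pc4: +16 =382
r54=110110 pc4: +16 =398
r55=110111 pc5: +32 =430
r56=111000 pc3: +8 =438
r57=111001 pc4: +16 =454
r58=111010 pc4: +16 =470
r59=111011 pc5: +32 =502
r60=111100 pc4: +16 =518
r61=111101 pc5: +32 =550
r62=111110 pc5: +32 =582
r63=111111 pc6: +64 =646
r64=1000000 pc1: +2 =648
r65=1000001 pc2: +4 =652
r66=1000010 pc2: +4 =656
r67=1000011 pc3: +8 =664
r68=1000100 pc2: +4 =668
r69=1000101 pc3: +8 =676
r70=1000110 pc3: +8 =684
r71=1000111 pc4: +16 =700
r72=1001000 pc2: +4 =704
r73=1001001 pc3: +8 =712
r74=1001010 pc3: +8 =720
r75=1001011 pc4: +16 =736
r76=1001100 pc3: +8 =744
r77=1001101 pc4: +16 =760
r78=1001110 pc4: +16 =776
r79=1001111 pc5: +32 =808
r80=1010000 pc2: +4 =812
r81=1010001 pc3: +8 =820
r82=1010010 pc3: +8 =828
r83=1010011 pc4: +16 =844
r84=1010100 pc3: +8 =852
r85=1010101 pc4: +16 =868
r86=1010110 pc4: +16 =884
r87=1010111 pc5: +32 =916
r88=1011000 pc3: +8 =924
r89=1011001 pc4: +16 =940
r90=1011010 pc4: +16 =956
r91=1011011 pc5: +32 =988
r92=1011100 pc4: +16 =1004
r93=1011101 pc5: +32 =1036
r94=1011110 pc5: +32 =1068
r95=1011111 pc6: +64 =1132
r96=1100000 pc2: +4 =1136
r97=1100001 pc3: +8 =1144
r98=1100010 pc3: +8 =1152
r99=1100011 pc4: +16 =1168
r100=1100100 pc3: +8 =1176
r101=1100101 pc4: +16 =1192
r102=1100110 pc4: +16 =1208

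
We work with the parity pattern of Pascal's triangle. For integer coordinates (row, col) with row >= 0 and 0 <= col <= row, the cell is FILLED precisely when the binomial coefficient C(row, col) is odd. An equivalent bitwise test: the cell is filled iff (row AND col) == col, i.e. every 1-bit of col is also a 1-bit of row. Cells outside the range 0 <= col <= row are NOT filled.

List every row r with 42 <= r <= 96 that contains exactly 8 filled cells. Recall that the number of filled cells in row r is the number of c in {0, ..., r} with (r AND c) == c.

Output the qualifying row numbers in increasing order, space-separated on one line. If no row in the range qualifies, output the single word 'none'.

Row r has 2^popcount(r) filled cells, so we need popcount(r) = log2(8) = 3.
Scan r = 42..96 and keep those with exactly 3 one-bits:
r=42=101010 popcount=3 -> KEEP
r=43=101011 popcount=4 -> skip
r=44=101100 popcount=3 -> KEEP
r=45=101101 popcount=4 -> skip
r=46=101110 popcount=4 -> skip
r=47=101111 popcount=5 -> skip
r=48=110000 popcount=2 -> skip
r=49=110001 popcount=3 -> KEEP
r=50=110010 popcount=3 -> KEEP
r=51=110011 popcount=4 -> skip
r=52=110100 popcount=3 -> KEEP
r=53=110101 popcount=4 -> skip
r=54=110110 popcount=4 -> skip
r=55=110111 popcount=5 -> skip
r=56=111000 popcount=3 -> KEEP
r=57=111001 popcount=4 -> skip
r=58=111010 popcount=4 -> skip
r=59=111011 popcount=5 -> skip
r=60=111100 popcount=4 -> skip
r=61=111101 popcount=5 -> skip
r=62=111110 popcount=5 -> skip
r=63=111111 popcount=6 -> skip
r=64=1000000 popcount=1 -> skip
r=65=1000001 popcount=2 -> skip
r=66=1000010 popcount=2 -> skip
r=67=1000011 popcount=3 -> KEEP
r=68=1000100 popcount=2 -> skip
r=69=1000101 popcount=3 -> KEEP
r=70=1000110 popcount=3 -> KEEP
r=71=1000111 popcount=4 -> skip
r=72=1001000 popcount=2 -> skip
r=73=1001001 popcount=3 -> KEEP
r=74=1001010 popcount=3 -> KEEP
r=75=1001011 popcount=4 -> skip
r=76=1001100 popcount=3 -> KEEP
r=77=1001101 popcount=4 -> skip
r=78=1001110 popcount=4 -> skip
r=79=1001111 popcount=5 -> skip
r=80=1010000 popcount=2 -> skip
r=81=1010001 popcount=3 -> KEEP
r=82=1010010 popcount=3 -> KEEP
r=83=1010011 popcount=4 -> skip
r=84=1010100 popcount=3 -> KEEP
r=85=1010101 popcount=4 -> skip
r=86=1010110 popcount=4 -> skip
r=87=1010111 popcount=5 -> skip
r=88=1011000 popcount=3 -> KEEP
r=89=1011001 popcount=4 -> skip
r=90=1011010 popcount=4 -> skip
r=91=1011011 popcount=5 -> skip
r=92=1011100 popcount=4 -> skip
r=93=1011101 popcount=5 -> skip
r=94=1011110 popcount=5 -> skip
r=95=1011111 popcount=6 -> skip
r=96=1100000 popcount=2 -> skip
Kept rows: 42 44 49 50 52 56 67 69 70 73 74 76 81 82 84 88

Answer: 42 44 49 50 52 56 67 69 70 73 74 76 81 82 84 88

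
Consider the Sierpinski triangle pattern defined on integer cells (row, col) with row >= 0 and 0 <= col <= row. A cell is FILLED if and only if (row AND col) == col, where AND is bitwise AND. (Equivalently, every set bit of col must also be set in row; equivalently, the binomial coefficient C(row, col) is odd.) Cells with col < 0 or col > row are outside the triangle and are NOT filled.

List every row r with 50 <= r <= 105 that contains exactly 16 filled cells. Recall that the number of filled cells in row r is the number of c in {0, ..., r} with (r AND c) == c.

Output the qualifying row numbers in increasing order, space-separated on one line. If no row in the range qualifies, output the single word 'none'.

Row r has 2^popcount(r) filled cells, so we need popcount(r) = log2(16) = 4.
Scan r = 50..105 and keep those with exactly 4 one-bits:
r=50=110010 popcount=3 -> skip
r=51=110011 popcount=4 -> KEEP
r=52=110100 popcount=3 -> skip
r=53=110101 popcount=4 -> KEEP
r=54=110110 popcount=4 -> KEEP
r=55=110111 popcount=5 -> skip
r=56=111000 popcount=3 -> skip
r=57=111001 popcount=4 -> KEEP
r=58=111010 popcount=4 -> KEEP
r=59=111011 popcount=5 -> skip
r=60=111100 popcount=4 -> KEEP
r=61=111101 popcount=5 -> skip
r=62=111110 popcount=5 -> skip
r=63=111111 popcount=6 -> skip
r=64=1000000 popcount=1 -> skip
r=65=1000001 popcount=2 -> skip
r=66=1000010 popcount=2 -> skip
r=67=1000011 popcount=3 -> skip
r=68=1000100 popcount=2 -> skip
r=69=1000101 popcount=3 -> skip
r=70=1000110 popcount=3 -> skip
r=71=1000111 popcount=4 -> KEEP
r=72=1001000 popcount=2 -> skip
r=73=1001001 popcount=3 -> skip
r=74=1001010 popcount=3 -> skip
r=75=1001011 popcount=4 -> KEEP
r=76=1001100 popcount=3 -> skip
r=77=1001101 popcount=4 -> KEEP
r=78=1001110 popcount=4 -> KEEP
r=79=1001111 popcount=5 -> skip
r=80=1010000 popcount=2 -> skip
r=81=1010001 popcount=3 -> skip
r=82=1010010 popcount=3 -> skip
r=83=1010011 popcount=4 -> KEEP
r=84=1010100 popcount=3 -> skip
r=85=1010101 popcount=4 -> KEEP
r=86=1010110 popcount=4 -> KEEP
r=87=1010111 popcount=5 -> skip
r=88=1011000 popcount=3 -> skip
r=89=1011001 popcount=4 -> KEEP
r=90=1011010 popcount=4 -> KEEP
r=91=1011011 popcount=5 -> skip
r=92=1011100 popcount=4 -> KEEP
r=93=1011101 popcount=5 -> skip
r=94=1011110 popcount=5 -> skip
r=95=1011111 popcount=6 -> skip
r=96=1100000 popcount=2 -> skip
r=97=1100001 popcount=3 -> skip
r=98=1100010 popcount=3 -> skip
r=99=1100011 popcount=4 -> KEEP
r=100=1100100 popcount=3 -> skip
r=101=1100101 popcount=4 -> KEEP
r=102=1100110 popcount=4 -> KEEP
r=103=1100111 popcount=5 -> skip
r=104=1101000 popcount=3 -> skip
r=105=1101001 popcount=4 -> KEEP
Kept rows: 51 53 54 57 58 60 71 75 77 78 83 85 86 89 90 92 99 101 102 105

Answer: 51 53 54 57 58 60 71 75 77 78 83 85 86 89 90 92 99 101 102 105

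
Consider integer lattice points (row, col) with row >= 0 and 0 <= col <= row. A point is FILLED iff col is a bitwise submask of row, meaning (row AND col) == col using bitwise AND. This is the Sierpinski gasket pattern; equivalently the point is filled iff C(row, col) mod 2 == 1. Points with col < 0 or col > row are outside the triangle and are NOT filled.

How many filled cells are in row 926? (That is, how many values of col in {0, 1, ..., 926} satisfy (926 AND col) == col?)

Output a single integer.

926 in binary = 1110011110
popcount(926) = number of 1-bits in 1110011110 = 7
A col c satisfies (926 AND c) == c iff every set bit of c is also set in 926; each of the 7 set bits of 926 can independently be on or off in c.
count = 2^7 = 128

Answer: 128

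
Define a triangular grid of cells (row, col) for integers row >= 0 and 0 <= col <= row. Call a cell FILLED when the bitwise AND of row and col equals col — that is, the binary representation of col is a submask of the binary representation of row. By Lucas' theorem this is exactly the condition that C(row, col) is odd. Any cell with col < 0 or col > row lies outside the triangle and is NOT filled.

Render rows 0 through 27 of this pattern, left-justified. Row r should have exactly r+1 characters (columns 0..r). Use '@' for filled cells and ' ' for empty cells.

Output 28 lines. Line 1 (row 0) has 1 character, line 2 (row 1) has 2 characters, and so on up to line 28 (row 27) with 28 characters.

Answer: @
@@
@ @
@@@@
@   @
@@  @@
@ @ @ @
@@@@@@@@
@       @
@@      @@
@ @     @ @
@@@@    @@@@
@   @   @   @
@@  @@  @@  @@
@ @ @ @ @ @ @ @
@@@@@@@@@@@@@@@@
@               @
@@              @@
@ @             @ @
@@@@            @@@@
@   @           @   @
@@  @@          @@  @@
@ @ @ @         @ @ @ @
@@@@@@@@        @@@@@@@@
@       @       @       @
@@      @@      @@      @@
@ @     @ @     @ @     @ @
@@@@    @@@@    @@@@    @@@@

Derivation:
r0=0: @
r1=1: @@
r2=10: @ @
r3=11: @@@@
r4=100: @   @
r5=101: @@  @@
r6=110: @ @ @ @
r7=111: @@@@@@@@
r8=1000: @       @
r9=1001: @@      @@
r10=1010: @ @     @ @
r11=1011: @@@@    @@@@
r12=1100: @   @   @   @
r13=1101: @@  @@  @@  @@
r14=1110: @ @ @ @ @ @ @ @
r15=1111: @@@@@@@@@@@@@@@@
r16=10000: @               @
r17=10001: @@              @@
r18=10010: @ @             @ @
r19=10011: @@@@            @@@@
r20=10100: @   @           @   @
r21=10101: @@  @@          @@  @@
r22=10110: @ @ @ @         @ @ @ @
r23=10111: @@@@@@@@        @@@@@@@@
r24=11000: @       @       @       @
r25=11001: @@      @@      @@      @@
r26=11010: @ @     @ @     @ @     @ @
r27=11011: @@@@    @@@@    @@@@    @@@@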